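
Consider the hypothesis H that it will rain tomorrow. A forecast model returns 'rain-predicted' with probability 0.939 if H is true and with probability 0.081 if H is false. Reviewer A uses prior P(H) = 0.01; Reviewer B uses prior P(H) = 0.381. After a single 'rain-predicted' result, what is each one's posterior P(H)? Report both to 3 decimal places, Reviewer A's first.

Reviewer A: 0.105; Reviewer B: 0.877

The likelihood ratio for a 'rain-predicted' result is 0.939/0.081 = 11.593.
Reviewer A: prior odds 0.01/0.99 = 0.010101; posterior odds 0.11710; posterior probability 0.105.
Reviewer B: prior odds 0.381/0.619 = 0.61551; posterior odds 7.1353; posterior probability 0.877.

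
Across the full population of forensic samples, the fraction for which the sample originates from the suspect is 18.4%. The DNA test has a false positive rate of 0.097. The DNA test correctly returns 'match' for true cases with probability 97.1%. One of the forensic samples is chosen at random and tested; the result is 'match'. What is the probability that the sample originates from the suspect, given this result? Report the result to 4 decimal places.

P(H | E) ≈ 0.6930

Let H be the event that the sample originates from the suspect. P(H) = 0.184, so P(¬H) = 0.816. With E the 'match' result, P(E|H) = 0.971 and P(E|¬H) = 0.097.
P(E) = 0.971·0.184 + 0.097·0.816 = 0.17866 + 0.079152 = 0.25782.
By Bayes' theorem, P(H|E) = 0.17866 / 0.25782 = 0.6930.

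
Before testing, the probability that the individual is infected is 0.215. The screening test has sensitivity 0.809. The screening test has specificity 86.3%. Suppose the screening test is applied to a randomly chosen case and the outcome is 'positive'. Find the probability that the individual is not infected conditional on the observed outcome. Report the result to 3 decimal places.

Let H be the event that the individual is infected. P(H) = 0.215, so P(¬H) = 0.785. With E the 'positive' result, P(E|H) = 0.809 and P(E|¬H) = 0.137.
P(E) = 0.809·0.215 + 0.137·0.785 = 0.17394 + 0.10755 = 0.28148.
By Bayes' theorem, P(H|E) = 0.17394 / 0.28148 = 0.618. Hence P(¬H|E) = 1 − 0.618 = 0.382.

P(¬H | E) ≈ 0.382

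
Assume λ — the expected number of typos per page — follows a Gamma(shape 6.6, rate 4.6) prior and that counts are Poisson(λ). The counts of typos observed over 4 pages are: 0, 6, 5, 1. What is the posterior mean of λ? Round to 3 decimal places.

Posterior mean ≈ 2.163

Total count ∑xᵢ = 12 over n = 4 pages.
Gamma is conjugate to the Poisson likelihood: posterior is Gamma(shape = 6.6+12 = 18.6, rate = 4.6+4 = 8.6).
E[λ | data] = 18.6/8.6 = 2.163.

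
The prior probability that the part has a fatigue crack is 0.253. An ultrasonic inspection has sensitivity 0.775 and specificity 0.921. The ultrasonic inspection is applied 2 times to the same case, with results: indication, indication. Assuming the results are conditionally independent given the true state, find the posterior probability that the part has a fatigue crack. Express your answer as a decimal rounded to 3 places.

Let H be the event that the part has a fatigue crack; start with P(H) = 0.253. P('indication'|H) = 0.775, P('indication'|¬H) = 0.079.
Update on result 1 ('indication'): P(H) ← 0.775·0.2530 / (0.775·0.2530 + 0.079·0.7470) = 0.19607/0.25509 = 0.7687.
Update on result 2 ('indication'): P(H) ← 0.775·0.7687 / (0.775·0.7687 + 0.079·0.2313) = 0.59571/0.61398 = 0.9702.

Posterior P(H) ≈ 0.970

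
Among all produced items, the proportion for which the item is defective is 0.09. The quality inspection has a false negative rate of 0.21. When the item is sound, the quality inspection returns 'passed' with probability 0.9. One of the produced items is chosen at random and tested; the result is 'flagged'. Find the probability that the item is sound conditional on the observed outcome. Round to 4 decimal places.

P(¬H | E) ≈ 0.5614

Write H for 'the item is defective'. Prior odds H:¬H = 0.09/0.91 = 0.098901. For the 'flagged' outcome, the likelihood ratio is 0.79/0.1 = 7.9000.
Posterior odds = 0.098901 × 7.9000 = 0.78132, so P(H|E) = 0.78132/(1+0.78132) = 0.4386. Then P(¬H|E) = 1 − 0.4386 = 0.5614.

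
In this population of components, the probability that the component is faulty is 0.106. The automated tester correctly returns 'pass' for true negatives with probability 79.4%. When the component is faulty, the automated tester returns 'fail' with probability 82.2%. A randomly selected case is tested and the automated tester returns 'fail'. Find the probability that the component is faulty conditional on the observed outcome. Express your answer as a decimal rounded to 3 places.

Write H for 'the component is faulty'. Prior odds H:¬H = 0.106/0.894 = 0.11857. For the 'fail' outcome, the likelihood ratio is 0.822/0.206 = 3.9903.
Posterior odds = 0.11857 × 3.9903 = 0.47312, so P(H|E) = 0.47312/(1+0.47312) = 0.321.

P(H | E) ≈ 0.321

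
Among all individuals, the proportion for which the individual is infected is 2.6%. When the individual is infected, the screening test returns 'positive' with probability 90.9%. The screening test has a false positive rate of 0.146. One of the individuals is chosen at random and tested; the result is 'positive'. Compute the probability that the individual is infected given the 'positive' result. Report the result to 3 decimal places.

P(H | E) ≈ 0.143

Write H for 'the individual is infected'. Prior odds H:¬H = 0.026/0.974 = 0.026694. For the 'positive' outcome, the likelihood ratio is 0.909/0.146 = 6.2260.
Posterior odds = 0.026694 × 6.2260 = 0.16620, so P(H|E) = 0.16620/(1+0.16620) = 0.143.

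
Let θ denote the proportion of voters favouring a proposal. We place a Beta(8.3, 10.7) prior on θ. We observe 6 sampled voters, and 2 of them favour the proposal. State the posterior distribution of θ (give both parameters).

The binomial likelihood is conjugate to the Beta prior: with 2 successes and 4 failures, the posterior is Beta(8.3+2, 10.7+4) = Beta(10.3, 14.7).

Posterior: Beta(10.3, 14.7)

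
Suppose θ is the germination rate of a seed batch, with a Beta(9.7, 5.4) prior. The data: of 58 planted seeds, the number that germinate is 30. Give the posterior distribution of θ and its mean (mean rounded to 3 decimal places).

Posterior: Beta(39.7, 33.4); mean ≈ 0.543

The binomial likelihood is conjugate to the Beta prior: with 30 successes and 28 failures, the posterior is Beta(9.7+30, 5.4+28) = Beta(39.7, 33.4).
Posterior mean = α/(α+β) = 39.7/73.1 = 0.543.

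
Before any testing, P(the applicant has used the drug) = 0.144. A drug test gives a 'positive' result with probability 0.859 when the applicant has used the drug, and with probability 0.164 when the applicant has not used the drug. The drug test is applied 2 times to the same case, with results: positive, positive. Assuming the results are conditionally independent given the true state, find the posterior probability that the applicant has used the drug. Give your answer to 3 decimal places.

With H the event that the applicant has used the drug, the joint likelihood of the observed sequence is P(data|H) = 0.859·0.859 = 0.73788 and P(data|¬H) = 0.164·0.164 = 0.026896.
Bayes: P(H|data) = 0.144·0.73788 / (0.144·0.73788 + 0.856·0.026896) = 0.10625/0.12928 = 0.8219.

Posterior P(H) ≈ 0.822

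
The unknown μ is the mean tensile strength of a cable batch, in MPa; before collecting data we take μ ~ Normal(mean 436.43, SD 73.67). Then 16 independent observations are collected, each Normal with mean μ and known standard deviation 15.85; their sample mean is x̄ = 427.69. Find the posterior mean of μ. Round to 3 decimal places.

Posterior mean ≈ 427.715

With known σ, the Normal prior is conjugate. Weight on the data is w = (n/σ²)/(n/σ² + 1/τ₀²) = 0.0636886/(0.0636886+0.00018425) = 0.99712.
Posterior mean = w·x̄ + (1−w)·μ₀ = 0.99712·427.69 + 0.0028847·436.43 = 427.715.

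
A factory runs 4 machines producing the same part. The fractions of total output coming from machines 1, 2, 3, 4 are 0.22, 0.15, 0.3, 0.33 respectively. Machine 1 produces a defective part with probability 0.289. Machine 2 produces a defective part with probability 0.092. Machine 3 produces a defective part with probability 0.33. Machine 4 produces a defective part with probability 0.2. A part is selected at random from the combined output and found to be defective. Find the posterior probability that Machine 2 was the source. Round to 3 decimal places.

Posterior probability ≈ 0.057

Tabulate prior·likelihood by source: [1] prior 0.22, lik 0.289, product 0.06358; [2] prior 0.15, lik 0.092, product 0.01380; [3] prior 0.3, lik 0.33, product 0.09900; [4] prior 0.33, lik 0.2, product 0.06600.
Normalizing constant = 0.24238; the posterior for Machine 2 is its product over the sum, 0.01380/0.24238 = 0.057.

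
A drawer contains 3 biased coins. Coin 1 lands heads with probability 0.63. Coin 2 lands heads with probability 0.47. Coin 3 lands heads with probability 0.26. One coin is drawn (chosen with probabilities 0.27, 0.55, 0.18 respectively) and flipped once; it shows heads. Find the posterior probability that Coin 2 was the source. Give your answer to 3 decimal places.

Posterior probability ≈ 0.544

Tabulate prior·likelihood by source: [1] prior 0.27, lik 0.63, product 0.1701; [2] prior 0.55, lik 0.47, product 0.2585; [3] prior 0.18, lik 0.26, product 0.04680.
Normalizing constant = 0.47540; the posterior for Coin 2 is its product over the sum, 0.2585/0.47540 = 0.544.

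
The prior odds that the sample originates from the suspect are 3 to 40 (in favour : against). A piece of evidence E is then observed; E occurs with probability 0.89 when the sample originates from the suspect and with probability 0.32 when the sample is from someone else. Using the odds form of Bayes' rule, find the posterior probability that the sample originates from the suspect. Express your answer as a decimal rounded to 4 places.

Prior odds = 3/40 = 0.075000.
Likelihood ratio for E = 0.89/0.32 = 2.7812.
Posterior odds = prior odds × LR = 0.20859.
Posterior probability = odds/(1+odds) = 0.20859/1.2086 = 0.1726.

Posterior probability ≈ 0.1726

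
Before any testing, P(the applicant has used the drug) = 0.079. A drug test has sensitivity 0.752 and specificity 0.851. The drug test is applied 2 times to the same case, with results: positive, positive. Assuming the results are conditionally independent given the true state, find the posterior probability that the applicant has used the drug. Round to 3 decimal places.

Posterior P(H) ≈ 0.686

With H the event that the applicant has used the drug, the joint likelihood of the observed sequence is P(data|H) = 0.752·0.752 = 0.56550 and P(data|¬H) = 0.149·0.149 = 0.022201.
Bayes: P(H|data) = 0.079·0.56550 / (0.079·0.56550 + 0.921·0.022201) = 0.044675/0.065122 = 0.6860.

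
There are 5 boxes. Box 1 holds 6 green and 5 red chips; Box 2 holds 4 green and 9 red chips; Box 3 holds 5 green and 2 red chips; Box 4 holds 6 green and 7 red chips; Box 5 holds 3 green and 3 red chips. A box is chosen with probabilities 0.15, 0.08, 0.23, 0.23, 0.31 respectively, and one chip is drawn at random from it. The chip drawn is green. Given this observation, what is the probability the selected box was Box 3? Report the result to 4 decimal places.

P(green|Box 1) = 0.5455; P(green|Box 2) = 0.3077; P(green|Box 3) = 0.7143; P(green|Box 4) = 0.4615; P(green|Box 5) = 0.5.
Prior × likelihood for each source: 0.15·0.5455=0.08182, 0.08·0.3077=0.02462, 0.23·0.7143=0.1643, 0.23·0.4615=0.1062, 0.31·0.5=0.1550. Summing gives P(green) = 0.53187.
P(Box 3 | green) = 0.1643 / 0.53187 = 0.3089.

Posterior probability ≈ 0.3089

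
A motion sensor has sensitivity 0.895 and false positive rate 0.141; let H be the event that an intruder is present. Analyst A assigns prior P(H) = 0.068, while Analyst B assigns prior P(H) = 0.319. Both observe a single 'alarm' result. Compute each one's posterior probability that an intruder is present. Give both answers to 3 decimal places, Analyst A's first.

The likelihood ratio for an 'alarm' result is 0.895/0.141 = 6.3475.
Analyst A: prior odds 0.068/0.932 = 0.072961; posterior odds 0.46312; posterior probability 0.317.
Analyst B: prior odds 0.319/0.681 = 0.46843; posterior odds 2.9734; posterior probability 0.748.

Analyst A: 0.317; Analyst B: 0.748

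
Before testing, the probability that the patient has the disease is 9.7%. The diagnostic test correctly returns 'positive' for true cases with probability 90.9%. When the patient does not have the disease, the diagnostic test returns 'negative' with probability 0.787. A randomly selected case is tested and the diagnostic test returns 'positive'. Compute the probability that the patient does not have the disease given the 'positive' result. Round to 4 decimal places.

P(¬H | E) ≈ 0.6857

Write H for 'the patient has the disease'. Prior odds H:¬H = 0.097/0.903 = 0.10742. For the 'positive' outcome, the likelihood ratio is 0.909/0.213 = 4.2676.
Posterior odds = 0.10742 × 4.2676 = 0.45842, so P(H|E) = 0.45842/(1+0.45842) = 0.3143. Then P(¬H|E) = 1 − 0.3143 = 0.6857.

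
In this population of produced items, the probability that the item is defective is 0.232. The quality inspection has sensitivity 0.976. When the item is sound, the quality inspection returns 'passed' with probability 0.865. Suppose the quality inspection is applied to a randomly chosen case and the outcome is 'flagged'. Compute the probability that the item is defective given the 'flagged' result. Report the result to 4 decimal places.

Let H be the event that the item is defective. P(H) = 0.232, so P(¬H) = 0.768. With E the 'flagged' result, P(E|H) = 0.976 and P(E|¬H) = 0.135.
P(E) = 0.976·0.232 + 0.135·0.768 = 0.22643 + 0.10368 = 0.33011.
By Bayes' theorem, P(H|E) = 0.22643 / 0.33011 = 0.6859.

P(H | E) ≈ 0.6859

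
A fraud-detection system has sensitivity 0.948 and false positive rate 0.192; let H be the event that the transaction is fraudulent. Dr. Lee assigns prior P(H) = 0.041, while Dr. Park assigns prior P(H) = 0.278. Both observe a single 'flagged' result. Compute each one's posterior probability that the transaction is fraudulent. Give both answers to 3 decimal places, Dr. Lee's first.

P('+'|H) = 0.948, P('+'|¬H) = 0.192.
Dr. Lee: numerator 0.948·0.041 = 0.038868; evidence = 0.038868+0.192·0.959 = 0.22300; posterior = 0.174.
Dr. Park: numerator 0.948·0.278 = 0.26354; evidence = 0.26354+0.192·0.722 = 0.40217; posterior = 0.655.

Dr. Lee: 0.174; Dr. Park: 0.655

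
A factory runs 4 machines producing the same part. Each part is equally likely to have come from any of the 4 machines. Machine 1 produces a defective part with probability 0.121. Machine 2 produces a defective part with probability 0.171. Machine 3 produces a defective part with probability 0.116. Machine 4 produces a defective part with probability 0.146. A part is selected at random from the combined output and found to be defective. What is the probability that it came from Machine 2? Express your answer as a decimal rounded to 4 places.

Tabulate prior·likelihood by source: [1] prior 0.25, lik 0.121, product 0.03025; [2] prior 0.25, lik 0.171, product 0.04275; [3] prior 0.25, lik 0.116, product 0.02900; [4] prior 0.25, lik 0.146, product 0.03650.
Normalizing constant = 0.13850; the posterior for Machine 2 is its product over the sum, 0.04275/0.13850 = 0.3087.

Posterior probability ≈ 0.3087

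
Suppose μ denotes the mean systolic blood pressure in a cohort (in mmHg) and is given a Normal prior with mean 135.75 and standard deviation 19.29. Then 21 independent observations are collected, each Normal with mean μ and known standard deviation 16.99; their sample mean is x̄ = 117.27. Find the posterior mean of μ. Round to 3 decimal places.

Posterior mean ≈ 117.928

With known σ, the Normal prior is conjugate. Weight on the data is w = (n/σ²)/(n/σ² + 1/τ₀²) = 0.0727499/(0.0727499+0.00268742) = 0.96438.
Posterior mean = w·x̄ + (1−w)·μ₀ = 0.96438·117.27 + 0.035625·135.75 = 117.928.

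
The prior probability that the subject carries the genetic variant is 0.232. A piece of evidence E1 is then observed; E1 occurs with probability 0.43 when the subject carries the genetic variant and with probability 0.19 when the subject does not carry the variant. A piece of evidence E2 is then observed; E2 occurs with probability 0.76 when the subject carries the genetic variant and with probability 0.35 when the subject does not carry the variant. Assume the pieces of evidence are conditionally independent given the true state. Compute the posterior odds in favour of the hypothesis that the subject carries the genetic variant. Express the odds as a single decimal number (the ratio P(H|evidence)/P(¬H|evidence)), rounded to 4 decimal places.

Prior odds = 0.232/(1−0.232) = 0.30208.
Likelihood ratio for E1 = 0.43/0.19 = 2.2632.
Likelihood ratio for E2 = 0.76/0.35 = 2.1714.
Posterior odds = prior odds × LR₁ × LR₂ = 1.4845.

Posterior odds ≈ 1.4845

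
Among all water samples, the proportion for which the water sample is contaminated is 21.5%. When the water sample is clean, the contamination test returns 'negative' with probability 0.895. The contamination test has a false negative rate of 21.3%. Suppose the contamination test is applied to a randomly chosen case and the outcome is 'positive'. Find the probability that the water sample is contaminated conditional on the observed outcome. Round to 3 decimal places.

P(H | E) ≈ 0.672

Write H for 'the water sample is contaminated'. Prior odds H:¬H = 0.215/0.785 = 0.27389. For the 'positive' outcome, the likelihood ratio is 0.787/0.105 = 7.4952.
Posterior odds = 0.27389 × 7.4952 = 2.0528, so P(H|E) = 2.0528/(1+2.0528) = 0.672.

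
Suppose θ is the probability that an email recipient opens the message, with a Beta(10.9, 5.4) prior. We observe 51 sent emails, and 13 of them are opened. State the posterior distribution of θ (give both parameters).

The binomial likelihood is conjugate to the Beta prior: with 13 successes and 38 failures, the posterior is Beta(10.9+13, 5.4+38) = Beta(23.9, 43.4).

Posterior: Beta(23.9, 43.4)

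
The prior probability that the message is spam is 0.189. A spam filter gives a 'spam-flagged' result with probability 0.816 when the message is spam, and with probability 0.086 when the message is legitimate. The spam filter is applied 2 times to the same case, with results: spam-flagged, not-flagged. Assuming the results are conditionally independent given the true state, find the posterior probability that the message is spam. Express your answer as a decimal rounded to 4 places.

Let H be the event that the message is spam; start with P(H) = 0.189. P('spam-flagged'|H) = 0.816, P('spam-flagged'|¬H) = 0.086.
Update on result 1 ('spam-flagged'): P(H) ← 0.816·0.1890 / (0.816·0.1890 + 0.086·0.8110) = 0.15422/0.22397 = 0.6886.
Update on result 2 ('not-flagged'): P(H) ← 0.184·0.6886 / (0.184·0.6886 + 0.914·0.3114) = 0.12670/0.41133 = 0.3080.

Posterior P(H) ≈ 0.3080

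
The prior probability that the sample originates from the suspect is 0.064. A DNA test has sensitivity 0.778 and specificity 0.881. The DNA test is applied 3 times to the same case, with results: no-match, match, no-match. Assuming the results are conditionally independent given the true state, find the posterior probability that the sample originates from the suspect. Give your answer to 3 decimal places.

Posterior P(H) ≈ 0.028

With H the event that the sample originates from the suspect, the joint likelihood of the observed sequence is P(data|H) = 0.222·0.778·0.222 = 0.038343 and P(data|¬H) = 0.881·0.119·0.881 = 0.092363.
Bayes: P(H|data) = 0.064·0.038343 / (0.064·0.038343 + 0.936·0.092363) = 0.0024539/0.088906 = 0.0276.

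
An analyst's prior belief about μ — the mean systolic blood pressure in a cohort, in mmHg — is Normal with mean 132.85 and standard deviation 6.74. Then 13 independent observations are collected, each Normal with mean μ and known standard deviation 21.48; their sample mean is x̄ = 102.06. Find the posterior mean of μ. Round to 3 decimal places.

Prior precision 1/τ₀² = 1/6.74² = 0.0220130; data precision n/σ² = 13/21.48² = 0.0281757.
Posterior precision = 0.0220130 + 0.0281757 = 0.0501888.
Posterior mean = (0.0220130·132.85 + 0.0281757·102.06) / 0.0501888 = 115.565.

Posterior mean ≈ 115.565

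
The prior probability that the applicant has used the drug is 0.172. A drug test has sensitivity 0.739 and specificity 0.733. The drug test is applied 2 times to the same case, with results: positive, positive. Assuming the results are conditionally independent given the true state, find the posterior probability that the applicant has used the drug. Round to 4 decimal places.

Posterior P(H) ≈ 0.6141

Let H be the event that the applicant has used the drug; start with P(H) = 0.172. P('positive'|H) = 0.739, P('positive'|¬H) = 0.267.
Update on result 1 ('positive'): P(H) ← 0.739·0.1720 / (0.739·0.1720 + 0.267·0.8280) = 0.12711/0.34818 = 0.3651.
Update on result 2 ('positive'): P(H) ← 0.739·0.3651 / (0.739·0.3651 + 0.267·0.6349) = 0.26978/0.43931 = 0.6141.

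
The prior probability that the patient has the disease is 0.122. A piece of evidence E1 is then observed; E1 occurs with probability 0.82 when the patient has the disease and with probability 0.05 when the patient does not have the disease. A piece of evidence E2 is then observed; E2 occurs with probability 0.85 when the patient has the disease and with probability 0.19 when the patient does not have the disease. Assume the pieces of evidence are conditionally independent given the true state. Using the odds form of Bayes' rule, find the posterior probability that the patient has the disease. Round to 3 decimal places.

Prior odds = 0.122/(1−0.122) = 0.13895. In log-odds, ln(0.13895) = -1.9736.
Add log likelihood ratios: ln(16.400) + ln(4.4737) = 4.2955.
Posterior log-odds = 2.3219, so posterior odds = exp(2.3219) = 10.195. Converting, P(H|E) = 10.195/11.195 = 0.911.

Posterior probability ≈ 0.911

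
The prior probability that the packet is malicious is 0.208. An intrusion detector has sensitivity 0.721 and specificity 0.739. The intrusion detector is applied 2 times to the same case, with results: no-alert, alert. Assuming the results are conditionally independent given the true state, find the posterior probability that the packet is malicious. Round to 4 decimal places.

Posterior P(H) ≈ 0.2150

With H the event that the packet is malicious, the joint likelihood of the observed sequence is P(data|H) = 0.279·0.721 = 0.20116 and P(data|¬H) = 0.739·0.261 = 0.19288.
Bayes: P(H|data) = 0.208·0.20116 / (0.208·0.20116 + 0.792·0.19288) = 0.041841/0.19460 = 0.2150.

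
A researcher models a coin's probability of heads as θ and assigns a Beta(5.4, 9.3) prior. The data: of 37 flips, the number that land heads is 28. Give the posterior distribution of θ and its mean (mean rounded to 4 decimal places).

Posterior: Beta(33.4, 18.3); mean ≈ 0.6460

The binomial likelihood is conjugate to the Beta prior: with 28 successes and 9 failures, the posterior is Beta(5.4+28, 9.3+9) = Beta(33.4, 18.3).
E[θ | data] = 33.4/(33.4+18.3) = 0.6460.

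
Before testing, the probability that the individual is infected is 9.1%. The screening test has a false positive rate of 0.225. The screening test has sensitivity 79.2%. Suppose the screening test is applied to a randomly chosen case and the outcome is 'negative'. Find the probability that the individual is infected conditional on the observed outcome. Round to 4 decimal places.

P(H | E) ≈ 0.0262

Let H be the event that the individual is infected. P(H) = 0.091, so P(¬H) = 0.909. With E the 'negative' result, P(E|H) = 0.208 and P(E|¬H) = 0.775.
P(E) = 0.208·0.091 + 0.775·0.909 = 0.018928 + 0.70448 = 0.72340.
By Bayes' theorem, P(H|E) = 0.018928 / 0.72340 = 0.0262.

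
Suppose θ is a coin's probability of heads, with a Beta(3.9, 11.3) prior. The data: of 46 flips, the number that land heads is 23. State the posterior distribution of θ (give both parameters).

Posterior: Beta(26.9, 34.3)

The binomial likelihood is conjugate to the Beta prior: with 23 successes and 23 failures, the posterior is Beta(3.9+23, 11.3+23) = Beta(26.9, 34.3).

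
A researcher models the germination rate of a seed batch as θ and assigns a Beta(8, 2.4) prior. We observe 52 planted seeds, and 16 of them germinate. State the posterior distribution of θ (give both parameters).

Posterior: Beta(24, 38.4)

The binomial likelihood is conjugate to the Beta prior: with 16 successes and 36 failures, the posterior is Beta(8+16, 2.4+36) = Beta(24, 38.4).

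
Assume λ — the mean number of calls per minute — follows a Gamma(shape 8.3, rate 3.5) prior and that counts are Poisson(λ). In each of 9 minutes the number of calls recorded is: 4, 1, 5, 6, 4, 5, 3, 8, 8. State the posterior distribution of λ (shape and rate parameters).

Posterior: Gamma(shape=52.3, rate=12.5)

The Poisson likelihood adds the total count to the shape and the number of exposure periods to the rate. Here ∑xᵢ = 44 and n = 9, so shape 8.3→52.3 and rate 3.5→12.5.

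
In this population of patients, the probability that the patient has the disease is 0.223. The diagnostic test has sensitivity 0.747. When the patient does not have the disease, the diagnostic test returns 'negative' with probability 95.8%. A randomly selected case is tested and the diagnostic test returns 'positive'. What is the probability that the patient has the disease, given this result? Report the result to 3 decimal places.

Write H for 'the patient has the disease'. Prior odds H:¬H = 0.223/0.777 = 0.28700. For the 'positive' outcome, the likelihood ratio is 0.747/0.042 = 17.786.
Posterior odds = 0.28700 × 17.786 = 5.1045, so P(H|E) = 5.1045/(1+5.1045) = 0.836.

P(H | E) ≈ 0.836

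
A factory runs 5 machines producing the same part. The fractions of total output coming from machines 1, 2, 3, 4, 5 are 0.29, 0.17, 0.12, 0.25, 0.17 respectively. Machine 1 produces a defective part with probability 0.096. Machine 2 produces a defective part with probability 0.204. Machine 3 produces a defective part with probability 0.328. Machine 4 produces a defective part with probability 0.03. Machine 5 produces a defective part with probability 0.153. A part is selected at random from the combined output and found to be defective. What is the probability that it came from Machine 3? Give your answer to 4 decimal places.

P(defective|M1) = 0.096; P(defective|M2) = 0.204; P(defective|M3) = 0.328; P(defective|M4) = 0.03; P(defective|M5) = 0.153.
Prior × likelihood for each source: 0.29·0.096=0.02784, 0.17·0.204=0.03468, 0.12·0.328=0.03936, 0.25·0.03=0.007500, 0.17·0.153=0.02601. Summing gives P(defective) = 0.13539.
P(Machine 3 | defective) = 0.03936 / 0.13539 = 0.2907.

Posterior probability ≈ 0.2907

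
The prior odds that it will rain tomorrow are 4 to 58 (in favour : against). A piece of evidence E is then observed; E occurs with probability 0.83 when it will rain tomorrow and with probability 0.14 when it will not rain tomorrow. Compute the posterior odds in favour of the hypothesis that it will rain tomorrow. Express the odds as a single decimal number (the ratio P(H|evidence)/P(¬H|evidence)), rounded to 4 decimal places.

Posterior odds ≈ 0.4089

Prior odds = 4/58 = 0.068966.
Likelihood ratio for E = 0.83/0.14 = 5.9286.
Posterior odds = prior odds × LR = 0.40887.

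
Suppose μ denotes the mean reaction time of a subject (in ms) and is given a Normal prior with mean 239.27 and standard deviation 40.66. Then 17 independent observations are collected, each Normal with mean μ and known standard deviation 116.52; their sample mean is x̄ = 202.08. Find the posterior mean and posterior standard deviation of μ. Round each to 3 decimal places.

With known σ, the Normal prior is conjugate. Weight on the data is w = (n/σ²)/(n/σ² + 1/τ₀²) = 0.00125213/(0.00125213+0.00060487) = 0.67427.
Posterior mean = w·x̄ + (1−w)·μ₀ = 0.67427·202.08 + 0.32573·239.27 = 214.194. Posterior variance = 1/(0.00125213+0.00060487) = 538.503, so SD = 23.206.

Posterior mean ≈ 214.194; posterior SD ≈ 23.206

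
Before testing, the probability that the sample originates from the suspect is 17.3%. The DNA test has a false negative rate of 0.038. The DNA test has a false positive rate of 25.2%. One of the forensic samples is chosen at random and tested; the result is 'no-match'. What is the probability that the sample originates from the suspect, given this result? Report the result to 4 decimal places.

Write H for 'the sample originates from the suspect'. Prior odds H:¬H = 0.173/0.827 = 0.20919. For the 'no-match' outcome, the likelihood ratio is 0.038/0.748 = 0.050802.
Posterior odds = 0.20919 × 0.050802 = 0.010627, so P(H|E) = 0.010627/(1+0.010627) = 0.0105.

P(H | E) ≈ 0.0105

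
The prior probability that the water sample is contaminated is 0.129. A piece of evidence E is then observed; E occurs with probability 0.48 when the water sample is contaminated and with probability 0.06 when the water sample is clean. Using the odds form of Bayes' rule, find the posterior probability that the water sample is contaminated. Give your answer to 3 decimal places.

Prior odds = 0.129/(1−0.129) = 0.14811. In log-odds, ln(0.14811) = -1.9098.
Add log likelihood ratio: ln(8.0000) = 2.0794.
Posterior log-odds = 0.16961, so posterior odds = exp(0.16961) = 1.1848. Converting, P(H|E) = 1.1848/2.1848 = 0.542.

Posterior probability ≈ 0.542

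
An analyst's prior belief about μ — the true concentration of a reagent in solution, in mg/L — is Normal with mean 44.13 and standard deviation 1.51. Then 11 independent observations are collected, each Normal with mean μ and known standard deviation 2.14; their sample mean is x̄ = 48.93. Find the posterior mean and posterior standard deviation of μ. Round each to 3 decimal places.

With known σ, the Normal prior is conjugate. Weight on the data is w = (n/σ²)/(n/σ² + 1/τ₀²) = 2.40196/(2.40196+0.438577) = 0.84560.
Posterior mean = w·x̄ + (1−w)·μ₀ = 0.84560·48.93 + 0.15440·44.13 = 48.189. Posterior variance = 1/(2.40196+0.438577) = 0.352047, so SD = 0.593.

Posterior mean ≈ 48.189; posterior SD ≈ 0.593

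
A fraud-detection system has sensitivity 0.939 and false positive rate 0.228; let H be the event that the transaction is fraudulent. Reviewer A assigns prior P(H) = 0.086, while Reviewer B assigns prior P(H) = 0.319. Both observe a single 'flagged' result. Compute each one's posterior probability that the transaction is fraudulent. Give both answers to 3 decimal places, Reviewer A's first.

Reviewer A: 0.279; Reviewer B: 0.659

The likelihood ratio for a 'flagged' result is 0.939/0.228 = 4.1184.
Reviewer A: prior odds 0.086/0.914 = 0.094092; posterior odds 0.38751; posterior probability 0.279.
Reviewer B: prior odds 0.319/0.681 = 0.46843; posterior odds 1.9292; posterior probability 0.659.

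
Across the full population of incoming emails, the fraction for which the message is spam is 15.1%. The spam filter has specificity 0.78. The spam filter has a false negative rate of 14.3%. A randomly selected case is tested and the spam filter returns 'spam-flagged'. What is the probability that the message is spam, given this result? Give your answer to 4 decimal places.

P(H | E) ≈ 0.4093

Let H be the event that the message is spam. P(H) = 0.151, so P(¬H) = 0.849. With E the 'spam-flagged' result, P(E|H) = 0.857 and P(E|¬H) = 0.22.
P(E) = 0.857·0.151 + 0.22·0.849 = 0.12941 + 0.18678 = 0.31619.
By Bayes' theorem, P(H|E) = 0.12941 / 0.31619 = 0.4093.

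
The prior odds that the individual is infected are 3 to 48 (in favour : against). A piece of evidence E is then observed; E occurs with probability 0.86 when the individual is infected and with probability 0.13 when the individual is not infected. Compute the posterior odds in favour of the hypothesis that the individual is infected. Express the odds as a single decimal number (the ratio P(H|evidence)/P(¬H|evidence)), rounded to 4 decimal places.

Posterior odds ≈ 0.4135

Prior odds = 3/48 = 0.062500. In log-odds, ln(0.062500) = -2.7726.
Add log likelihood ratio: ln(6.6154) = 1.8894.
Posterior log-odds = -0.88319, so posterior odds = exp(-0.88319) = 0.41346.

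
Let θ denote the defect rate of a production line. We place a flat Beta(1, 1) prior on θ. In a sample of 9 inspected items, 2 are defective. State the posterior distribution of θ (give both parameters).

Posterior: Beta(3, 8)

The binomial likelihood is conjugate to the Beta prior: with 2 successes and 7 failures, the posterior is Beta(1+2, 1+7) = Beta(3, 8).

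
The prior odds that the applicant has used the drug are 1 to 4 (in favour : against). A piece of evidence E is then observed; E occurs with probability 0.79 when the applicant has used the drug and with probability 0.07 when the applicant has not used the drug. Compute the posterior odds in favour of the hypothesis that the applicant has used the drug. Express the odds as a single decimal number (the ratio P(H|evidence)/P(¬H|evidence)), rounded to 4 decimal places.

Prior odds = 1/4 = 0.25000.
Likelihood ratio for E = 0.79/0.07 = 11.286.
Posterior odds = prior odds × LR = 2.8214.

Posterior odds ≈ 2.8214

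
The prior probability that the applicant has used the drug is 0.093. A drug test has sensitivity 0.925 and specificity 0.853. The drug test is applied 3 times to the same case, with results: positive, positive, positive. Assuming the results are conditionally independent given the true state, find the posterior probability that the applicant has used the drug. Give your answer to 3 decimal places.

With H the event that the applicant has used the drug, the joint likelihood of the observed sequence is P(data|H) = 0.925·0.925·0.925 = 0.79145 and P(data|¬H) = 0.147·0.147·0.147 = 0.0031765.
Bayes: P(H|data) = 0.093·0.79145 / (0.093·0.79145 + 0.907·0.0031765) = 0.073605/0.076486 = 0.9623.

Posterior P(H) ≈ 0.962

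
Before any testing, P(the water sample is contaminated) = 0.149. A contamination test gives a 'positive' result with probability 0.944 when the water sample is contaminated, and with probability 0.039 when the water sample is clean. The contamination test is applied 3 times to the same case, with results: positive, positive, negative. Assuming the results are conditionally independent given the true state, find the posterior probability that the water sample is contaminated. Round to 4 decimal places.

Let H be the event that the water sample is contaminated; start with P(H) = 0.149. P('positive'|H) = 0.944, P('positive'|¬H) = 0.039.
Update on result 1 ('positive'): P(H) ← 0.944·0.1490 / (0.944·0.1490 + 0.039·0.8510) = 0.14066/0.17384 = 0.8091.
Update on result 2 ('positive'): P(H) ← 0.944·0.8091 / (0.944·0.8091 + 0.039·0.1909) = 0.76378/0.77123 = 0.9903.
Update on result 3 ('negative'): P(H) ← 0.056·0.9903 / (0.056·0.9903 + 0.961·0.0097) = 0.055459/0.064737 = 0.8567.

Posterior P(H) ≈ 0.8567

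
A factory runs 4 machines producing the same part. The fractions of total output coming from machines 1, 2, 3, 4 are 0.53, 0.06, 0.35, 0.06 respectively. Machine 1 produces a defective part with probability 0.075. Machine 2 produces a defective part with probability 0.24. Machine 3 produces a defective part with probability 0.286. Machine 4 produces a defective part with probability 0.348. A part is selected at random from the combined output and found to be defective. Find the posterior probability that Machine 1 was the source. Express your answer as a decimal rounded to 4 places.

Posterior probability ≈ 0.2270

P(defective|M1) = 0.075; P(defective|M2) = 0.24; P(defective|M3) = 0.286; P(defective|M4) = 0.348.
Prior × likelihood for each source: 0.53·0.075=0.03975, 0.06·0.24=0.01440, 0.35·0.286=0.1001, 0.06·0.348=0.02088. Summing gives P(defective) = 0.17513.
P(Machine 1 | defective) = 0.03975 / 0.17513 = 0.2270.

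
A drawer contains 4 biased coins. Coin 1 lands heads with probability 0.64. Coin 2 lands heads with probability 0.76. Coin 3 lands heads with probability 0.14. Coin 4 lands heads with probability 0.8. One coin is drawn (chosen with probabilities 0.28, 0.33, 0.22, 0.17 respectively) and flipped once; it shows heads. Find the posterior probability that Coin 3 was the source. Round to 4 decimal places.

Tabulate prior·likelihood by source: [1] prior 0.28, lik 0.64, product 0.1792; [2] prior 0.33, lik 0.76, product 0.2508; [3] prior 0.22, lik 0.14, product 0.03080; [4] prior 0.17, lik 0.8, product 0.1360.
Normalizing constant = 0.59680; the posterior for Coin 3 is its product over the sum, 0.03080/0.59680 = 0.0516.

Posterior probability ≈ 0.0516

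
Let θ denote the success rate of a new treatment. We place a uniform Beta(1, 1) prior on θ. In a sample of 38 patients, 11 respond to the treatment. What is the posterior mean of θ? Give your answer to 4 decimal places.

Posterior mean ≈ 0.3000

The binomial likelihood is conjugate to the Beta prior: with 11 successes and 27 failures, the posterior is Beta(1+11, 1+27) = Beta(12, 28).
Posterior mean = α/(α+β) = 12/40 = 0.3000.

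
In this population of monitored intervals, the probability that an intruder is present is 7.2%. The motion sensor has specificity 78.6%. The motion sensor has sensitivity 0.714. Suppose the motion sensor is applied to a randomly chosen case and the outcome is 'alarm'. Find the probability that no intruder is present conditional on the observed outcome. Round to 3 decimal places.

P(¬H | E) ≈ 0.794

Write H for 'an intruder is present'. Prior odds H:¬H = 0.072/0.928 = 0.077586. For the 'alarm' outcome, the likelihood ratio is 0.714/0.214 = 3.3364.
Posterior odds = 0.077586 × 3.3364 = 0.25886, so P(H|E) = 0.25886/(1+0.25886) = 0.206. Then P(¬H|E) = 1 − 0.206 = 0.794.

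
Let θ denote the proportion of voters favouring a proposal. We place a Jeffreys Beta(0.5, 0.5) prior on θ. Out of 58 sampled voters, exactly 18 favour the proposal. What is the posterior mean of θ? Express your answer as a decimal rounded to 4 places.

Observing 18 successes and 40 failures updates Beta(0.5, 0.5) by adding the success and failure counts to the two shape parameters: α = 0.5+18 = 18.5, β = 0.5+40 = 40.5.
Posterior mean = α/(α+β) = 18.5/59 = 0.3136.

Posterior mean ≈ 0.3136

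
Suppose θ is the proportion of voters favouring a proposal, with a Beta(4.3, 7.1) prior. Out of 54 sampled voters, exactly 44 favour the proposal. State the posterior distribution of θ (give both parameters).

The binomial likelihood is conjugate to the Beta prior: with 44 successes and 10 failures, the posterior is Beta(4.3+44, 7.1+10) = Beta(48.3, 17.1).

Posterior: Beta(48.3, 17.1)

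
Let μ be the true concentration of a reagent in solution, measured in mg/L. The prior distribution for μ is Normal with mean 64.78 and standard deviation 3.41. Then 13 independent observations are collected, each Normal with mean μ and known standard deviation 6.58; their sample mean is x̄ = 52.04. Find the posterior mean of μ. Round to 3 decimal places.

Posterior mean ≈ 54.877

With known σ, the Normal prior is conjugate. Weight on the data is w = (n/σ²)/(n/σ² + 1/τ₀²) = 0.300256/(0.300256+0.0859986) = 0.77735.
Posterior mean = w·x̄ + (1−w)·μ₀ = 0.77735·52.04 + 0.22265·64.78 = 54.877.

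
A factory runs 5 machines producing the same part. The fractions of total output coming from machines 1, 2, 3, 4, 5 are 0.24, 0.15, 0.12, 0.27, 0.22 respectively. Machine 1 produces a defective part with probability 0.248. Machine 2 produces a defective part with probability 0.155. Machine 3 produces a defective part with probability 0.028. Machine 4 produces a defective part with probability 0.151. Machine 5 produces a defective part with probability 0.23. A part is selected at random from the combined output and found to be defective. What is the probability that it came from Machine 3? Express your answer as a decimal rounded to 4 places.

Posterior probability ≈ 0.0189

Tabulate prior·likelihood by source: [1] prior 0.24, lik 0.248, product 0.05952; [2] prior 0.15, lik 0.155, product 0.02325; [3] prior 0.12, lik 0.028, product 0.003360; [4] prior 0.27, lik 0.151, product 0.04077; [5] prior 0.22, lik 0.23, product 0.05060.
Normalizing constant = 0.17750; the posterior for Machine 3 is its product over the sum, 0.003360/0.17750 = 0.0189.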